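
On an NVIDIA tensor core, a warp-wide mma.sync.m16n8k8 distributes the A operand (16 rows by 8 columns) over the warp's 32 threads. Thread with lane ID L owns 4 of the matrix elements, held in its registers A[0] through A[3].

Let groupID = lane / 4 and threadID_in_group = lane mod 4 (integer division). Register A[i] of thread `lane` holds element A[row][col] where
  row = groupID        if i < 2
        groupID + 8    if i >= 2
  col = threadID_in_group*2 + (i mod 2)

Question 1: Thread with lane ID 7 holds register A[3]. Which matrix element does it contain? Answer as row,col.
9,7

7: G=1,T=3
[3] (1+8,3*2+1) = (9,7)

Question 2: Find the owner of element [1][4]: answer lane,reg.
r=1→G=1,rhi=0  c=4→T=2,p=0
L=1*4+2=6  i=0*2+0=0

6,0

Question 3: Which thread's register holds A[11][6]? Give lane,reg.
r=11->g=3,rb=1  c=6->t=3,b0=0
L=3*4+3=15  i=1*2+0=2

15,2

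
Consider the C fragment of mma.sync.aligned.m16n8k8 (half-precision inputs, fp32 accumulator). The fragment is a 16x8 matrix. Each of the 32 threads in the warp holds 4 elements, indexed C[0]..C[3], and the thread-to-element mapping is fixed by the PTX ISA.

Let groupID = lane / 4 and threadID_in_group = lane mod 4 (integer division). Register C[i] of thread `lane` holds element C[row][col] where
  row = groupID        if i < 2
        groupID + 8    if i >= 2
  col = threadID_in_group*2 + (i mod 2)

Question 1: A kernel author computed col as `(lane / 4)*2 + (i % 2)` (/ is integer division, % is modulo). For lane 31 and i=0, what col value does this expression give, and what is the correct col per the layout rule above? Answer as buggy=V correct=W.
buggy=14 correct=6

`(lane / 4)*2 + (i % 2)`[31,0]=>14
lane 31: grp=7 (31/4), tig=3 (31%4)
i=0: r=7+0=7, c=3*2+0=6
col: 14 vs 6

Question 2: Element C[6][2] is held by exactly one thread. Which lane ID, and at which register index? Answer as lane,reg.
r=6->g=6,rb=0  c=2->t=1,b0=0
L=6*4+1=25  i=0*2+0=0

25,0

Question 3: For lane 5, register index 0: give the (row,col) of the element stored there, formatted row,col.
1,2

lane 5⇒5/4=1, 5 mod 4=1
i=0  r:1+0⇒1  c:2·1+0⇒2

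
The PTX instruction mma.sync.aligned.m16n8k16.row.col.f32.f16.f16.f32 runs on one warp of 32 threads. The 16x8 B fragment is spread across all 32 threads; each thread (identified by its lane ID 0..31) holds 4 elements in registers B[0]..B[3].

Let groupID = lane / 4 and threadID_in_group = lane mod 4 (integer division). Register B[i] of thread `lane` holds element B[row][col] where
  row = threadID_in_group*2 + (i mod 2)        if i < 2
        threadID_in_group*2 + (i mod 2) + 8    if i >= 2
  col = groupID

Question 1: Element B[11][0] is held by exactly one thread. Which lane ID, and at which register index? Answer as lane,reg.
1,3

c: 0->gid=0  r: 11->r8=1,tid=1,i&1=1
L=0*4+1=1  i=1*2+1=3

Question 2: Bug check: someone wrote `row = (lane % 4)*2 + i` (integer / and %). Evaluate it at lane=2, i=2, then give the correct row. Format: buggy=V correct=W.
`(lane % 4)*2 + i`[2,2]->6
2: g=0,t=2
[2] (2*2+0+8,0) = (12,0)
row: 6 vs 12

buggy=6 correct=12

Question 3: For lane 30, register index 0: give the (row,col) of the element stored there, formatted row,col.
lane 30->30/4=7, 30 mod 4=2
i=0  r:2·2+0+0->4  c:7

4,7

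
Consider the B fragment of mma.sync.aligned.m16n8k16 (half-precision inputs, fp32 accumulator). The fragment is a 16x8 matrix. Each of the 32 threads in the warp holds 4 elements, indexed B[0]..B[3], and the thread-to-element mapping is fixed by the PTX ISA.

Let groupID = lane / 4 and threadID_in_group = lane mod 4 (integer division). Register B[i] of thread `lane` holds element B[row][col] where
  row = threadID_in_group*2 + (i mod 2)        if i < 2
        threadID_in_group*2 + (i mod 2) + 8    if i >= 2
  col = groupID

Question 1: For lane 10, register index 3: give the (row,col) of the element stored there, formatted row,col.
13,2

10: g=2,t=2
[3] (2*2+1+8,2) = (13,2)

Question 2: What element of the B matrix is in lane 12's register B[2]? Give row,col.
L=12⇒gr=12>>2=3, th=12&3=0
[2]⇒row 0·2+0+8=8  col gr=3

8,3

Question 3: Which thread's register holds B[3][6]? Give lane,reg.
c=6→G=6  r=3→rhi=0,T=1,p=1
L=6*4+1=25  i=0*2+1=1

25,1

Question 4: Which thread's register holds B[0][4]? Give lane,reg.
c: 4->gid=4  r: 0->r8=0,tid=0,i&1=0
L=4*4+0=16  i=0*2+0=0

16,0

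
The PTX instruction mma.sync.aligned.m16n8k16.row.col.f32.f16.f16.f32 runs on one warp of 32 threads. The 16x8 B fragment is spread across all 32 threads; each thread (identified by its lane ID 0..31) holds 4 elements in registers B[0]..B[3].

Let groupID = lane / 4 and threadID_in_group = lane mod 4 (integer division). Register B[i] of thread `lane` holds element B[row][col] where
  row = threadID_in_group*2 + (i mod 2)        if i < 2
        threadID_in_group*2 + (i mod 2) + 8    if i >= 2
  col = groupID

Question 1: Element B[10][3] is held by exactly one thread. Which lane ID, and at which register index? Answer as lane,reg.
c:3=>grp=3  r:10=>rB=1,tig=1,lo=0
L=3*4+1=13  i=1*2+0=2

13,2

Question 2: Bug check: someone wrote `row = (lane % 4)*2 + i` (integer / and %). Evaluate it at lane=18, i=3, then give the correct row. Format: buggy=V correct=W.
`(lane % 4)*2 + i`[18,3]→7
L=18→G=18>>2=4, T=18&3=2
[3]→row 2·2+1+8=13  col G=4
row: 7 vs 13

buggy=7 correct=13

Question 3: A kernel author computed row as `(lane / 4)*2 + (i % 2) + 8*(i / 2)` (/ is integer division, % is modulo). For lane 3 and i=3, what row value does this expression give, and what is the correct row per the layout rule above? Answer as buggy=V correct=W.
buggy=9 correct=15

`(lane / 4)*2 + (i % 2) + 8*(i / 2)`[3,3]=>9
lane 3=>3/4=0, 3 mod 4=3
i=3  r:2·3+1+8=>15  c:0
row: 9 vs 15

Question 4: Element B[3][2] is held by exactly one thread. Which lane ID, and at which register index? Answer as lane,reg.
9,1

c=2->g=2  r=3->rb=0,t=1,b0=1
L=2*4+1=9  i=0*2+1=1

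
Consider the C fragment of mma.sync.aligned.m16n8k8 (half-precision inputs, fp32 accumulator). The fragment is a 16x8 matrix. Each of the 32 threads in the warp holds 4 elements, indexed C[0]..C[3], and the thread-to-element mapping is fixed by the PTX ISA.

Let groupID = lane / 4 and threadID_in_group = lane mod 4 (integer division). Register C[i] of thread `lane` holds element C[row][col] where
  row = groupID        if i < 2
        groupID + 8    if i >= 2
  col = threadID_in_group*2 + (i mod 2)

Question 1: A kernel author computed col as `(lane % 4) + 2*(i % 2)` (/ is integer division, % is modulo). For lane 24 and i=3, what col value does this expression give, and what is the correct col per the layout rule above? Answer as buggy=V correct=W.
buggy=2 correct=1

`(lane % 4) + 2*(i % 2)`[24,3]->2
L=24->g=24>>2=6, t=24&3=0
[3]->row 6+8=14  col 0·2+1=1
col: 2 vs 1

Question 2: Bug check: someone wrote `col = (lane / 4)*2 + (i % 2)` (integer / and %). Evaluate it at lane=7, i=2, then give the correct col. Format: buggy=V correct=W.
buggy=2 correct=6

`(lane / 4)*2 + (i % 2)`[7,2]=>2
lane 7: grp=1 (7/4), tig=3 (7%4)
i=2: r=1+8=9, c=3*2+0=6
col: 2 vs 6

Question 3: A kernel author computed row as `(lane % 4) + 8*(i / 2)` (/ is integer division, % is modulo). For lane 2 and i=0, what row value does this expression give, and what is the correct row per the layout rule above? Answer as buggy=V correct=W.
buggy=2 correct=0

`(lane % 4) + 8*(i / 2)`[2,0]=>2
lane 2=>2/4=0, 2 mod 4=2
i=0  r:0+0=>0  c:2·2+0=>4
row: 2 vs 0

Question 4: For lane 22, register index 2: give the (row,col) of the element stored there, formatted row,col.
13,4

L=22->gid=22>>2=5, tid=22&3=2
[2]->row 5+8=13  col 2·2+0=4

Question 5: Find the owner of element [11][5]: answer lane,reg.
14,3

r: 11->gid=3,r8=1  c: 5->tid=2,i&1=1
L=3*4+2=14  i=1*2+1=3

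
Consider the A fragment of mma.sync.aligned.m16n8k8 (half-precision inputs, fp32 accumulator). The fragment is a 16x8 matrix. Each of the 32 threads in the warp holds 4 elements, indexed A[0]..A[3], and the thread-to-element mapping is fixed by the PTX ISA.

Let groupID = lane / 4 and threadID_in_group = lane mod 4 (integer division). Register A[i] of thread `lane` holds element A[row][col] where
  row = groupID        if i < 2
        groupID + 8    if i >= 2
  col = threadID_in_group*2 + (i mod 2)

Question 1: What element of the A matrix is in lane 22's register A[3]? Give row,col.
L=22=>grp=22>>2=5, tig=22&3=2
[3]=>row 5+8=13  col 2·2+1=5

13,5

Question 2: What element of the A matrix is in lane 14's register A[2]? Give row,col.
11,4

lane 14->14/4=3, 14 mod 4=2
i=2  r:3+8->11  c:2·2+0->4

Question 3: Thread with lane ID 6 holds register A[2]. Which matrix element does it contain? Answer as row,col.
9,4

lane 6->6/4=1, 6 mod 4=2
i=2  r:1+8->9  c:2·2+0->4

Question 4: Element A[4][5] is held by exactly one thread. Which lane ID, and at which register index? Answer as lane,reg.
r=4⇒gr=4,Rb=0  c=5⇒th=2,odd=1
L=4*4+2=18  i=0*2+1=1

18,1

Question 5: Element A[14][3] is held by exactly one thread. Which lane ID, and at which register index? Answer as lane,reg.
25,3

r=14⇒gr=6,Rb=1  c=3⇒th=1,odd=1
L=6*4+1=25  i=1*2+1=3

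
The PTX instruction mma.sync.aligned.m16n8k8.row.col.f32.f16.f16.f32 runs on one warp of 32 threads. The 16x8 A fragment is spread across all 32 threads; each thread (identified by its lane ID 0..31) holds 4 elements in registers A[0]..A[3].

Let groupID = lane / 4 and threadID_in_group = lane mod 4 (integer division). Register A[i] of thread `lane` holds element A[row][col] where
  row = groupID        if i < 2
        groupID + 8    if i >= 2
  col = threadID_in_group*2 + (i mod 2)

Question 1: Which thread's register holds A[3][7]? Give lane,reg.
r=3->g=3,rb=0  c=7->t=3,b0=1
L=3*4+3=15  i=0*2+1=1

15,1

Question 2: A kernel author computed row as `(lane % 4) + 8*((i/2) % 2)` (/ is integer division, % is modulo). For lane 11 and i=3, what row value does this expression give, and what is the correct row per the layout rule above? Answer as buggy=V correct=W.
`(lane % 4) + 8*((i/2) % 2)`[11,3]=>11
lane 11: grp=2 (11/4), tig=3 (11%4)
i=3: r=2+8=10, c=3*2+1=7
row: 11 vs 10

buggy=11 correct=10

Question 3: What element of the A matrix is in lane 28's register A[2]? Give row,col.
lane 28→28/4=7, 28 mod 4=0
i=2  r:7+8→15  c:2·0+0→0

15,0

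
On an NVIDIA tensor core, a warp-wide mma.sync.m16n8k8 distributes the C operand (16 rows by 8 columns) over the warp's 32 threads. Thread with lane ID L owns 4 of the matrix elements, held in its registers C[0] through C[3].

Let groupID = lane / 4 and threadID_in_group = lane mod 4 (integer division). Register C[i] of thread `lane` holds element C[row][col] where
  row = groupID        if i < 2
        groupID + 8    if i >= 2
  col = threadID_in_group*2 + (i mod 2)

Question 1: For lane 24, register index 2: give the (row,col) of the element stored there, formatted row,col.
14,0

lane 24: gr=6 (24/4), th=0 (24%4)
i=2: r=6+8=14, c=0*2+0=0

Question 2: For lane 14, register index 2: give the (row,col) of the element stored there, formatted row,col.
11,4

lane 14->14/4=3, 14 mod 4=2
i=2  r:3+8->11  c:2·2+0->4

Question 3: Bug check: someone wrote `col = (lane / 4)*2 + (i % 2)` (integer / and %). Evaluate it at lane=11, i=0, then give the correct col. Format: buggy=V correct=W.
`(lane / 4)*2 + (i % 2)`[11,0]->4
11: g=2,t=3
[0] (2+0,3*2+0) = (2,6)
col: 4 vs 6

buggy=4 correct=6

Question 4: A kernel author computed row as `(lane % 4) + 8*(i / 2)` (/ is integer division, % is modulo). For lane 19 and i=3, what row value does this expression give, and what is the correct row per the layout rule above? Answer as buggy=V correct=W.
buggy=11 correct=12

`(lane % 4) + 8*(i / 2)`[19,3]→11
lane 19: G=4 (19/4), T=3 (19%4)
i=3: r=4+8=12, c=3*2+1=7
row: 11 vs 12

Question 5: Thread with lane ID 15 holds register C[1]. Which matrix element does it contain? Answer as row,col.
3,7

lane 15⇒15/4=3, 15 mod 4=3
i=1  r:3+0⇒3  c:2·3+1⇒7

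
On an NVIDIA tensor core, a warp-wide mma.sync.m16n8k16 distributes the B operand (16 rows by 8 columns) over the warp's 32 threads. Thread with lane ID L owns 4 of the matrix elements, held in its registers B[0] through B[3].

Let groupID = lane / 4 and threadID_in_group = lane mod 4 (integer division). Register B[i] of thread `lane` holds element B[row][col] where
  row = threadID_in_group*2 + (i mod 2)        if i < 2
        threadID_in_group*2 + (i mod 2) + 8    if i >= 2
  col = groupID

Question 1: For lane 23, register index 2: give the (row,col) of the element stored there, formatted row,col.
lane 23→23/4=5, 23 mod 4=3
i=2  r:2·3+0+8→14  c:5

14,5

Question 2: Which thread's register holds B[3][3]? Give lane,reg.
c: 3->gid=3  r: 3->r8=0,tid=1,i&1=1
L=3*4+1=13  i=0*2+1=1

13,1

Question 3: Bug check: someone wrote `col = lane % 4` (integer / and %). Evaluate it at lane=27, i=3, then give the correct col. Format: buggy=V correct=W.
buggy=3 correct=6

`lane % 4`[27,3]->3
lane 27: gid=6 (27/4), tid=3 (27%4)
i=3: r=3*2+1+8=15, c=gid=6
col: 3 vs 6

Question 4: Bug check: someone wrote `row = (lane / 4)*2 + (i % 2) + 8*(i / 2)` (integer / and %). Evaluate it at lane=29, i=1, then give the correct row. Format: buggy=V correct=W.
buggy=15 correct=3

`(lane / 4)*2 + (i % 2) + 8*(i / 2)`[29,1]⇒15
lane 29⇒29/4=7, 29 mod 4=1
i=1  r:2·1+1+0⇒3  c:7
row: 15 vs 3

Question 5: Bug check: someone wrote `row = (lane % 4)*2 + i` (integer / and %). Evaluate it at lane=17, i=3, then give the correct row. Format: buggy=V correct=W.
`(lane % 4)*2 + i`[17,3]⇒5
lane 17⇒17/4=4, 17 mod 4=1
i=3  r:2·1+1+8⇒11  c:4
row: 5 vs 11

buggy=5 correct=11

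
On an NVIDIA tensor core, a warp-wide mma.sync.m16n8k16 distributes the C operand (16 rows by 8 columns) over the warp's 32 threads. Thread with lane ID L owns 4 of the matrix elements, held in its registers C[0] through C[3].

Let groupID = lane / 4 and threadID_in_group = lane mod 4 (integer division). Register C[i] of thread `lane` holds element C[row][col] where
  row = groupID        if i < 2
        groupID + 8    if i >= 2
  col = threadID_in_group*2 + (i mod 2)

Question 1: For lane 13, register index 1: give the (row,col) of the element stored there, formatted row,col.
lane 13->13/4=3, 13 mod 4=1
i=1  r:3+0->3  c:2·1+1->3

3,3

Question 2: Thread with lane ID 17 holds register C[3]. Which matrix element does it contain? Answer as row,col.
L=17→G=17>>2=4, T=17&3=1
[3]→row 4+8=12  col 1·2+1=3

12,3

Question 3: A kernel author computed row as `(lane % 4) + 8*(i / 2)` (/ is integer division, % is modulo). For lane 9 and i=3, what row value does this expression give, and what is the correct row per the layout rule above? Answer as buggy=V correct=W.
buggy=9 correct=10

`(lane % 4) + 8*(i / 2)`[9,3]->9
L=9->gid=9>>2=2, tid=9&3=1
[3]->row 2+8=10  col 1·2+1=3
row: 9 vs 10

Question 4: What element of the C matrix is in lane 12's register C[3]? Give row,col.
lane 12→12/4=3, 12 mod 4=0
i=3  r:3+8→11  c:2·0+1→1

11,1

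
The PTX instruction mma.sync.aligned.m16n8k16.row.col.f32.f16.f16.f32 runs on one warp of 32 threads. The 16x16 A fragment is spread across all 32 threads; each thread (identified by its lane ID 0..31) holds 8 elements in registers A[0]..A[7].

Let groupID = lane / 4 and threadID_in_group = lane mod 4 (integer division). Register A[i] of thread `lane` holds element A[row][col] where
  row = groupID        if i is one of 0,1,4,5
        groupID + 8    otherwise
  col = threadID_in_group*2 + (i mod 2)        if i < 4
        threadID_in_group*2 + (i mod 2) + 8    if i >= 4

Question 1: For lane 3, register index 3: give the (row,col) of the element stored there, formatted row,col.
lane 3: gid=0 (3/4), tid=3 (3%4)
i=3: r=0+8=8, c=3*2+1+0=7

8,7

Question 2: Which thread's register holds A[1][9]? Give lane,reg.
r=1⇒gr=1,Rb=0  c=9⇒Cb=1,th=0,odd=1
L=1*4+0=4  i=1*4+0*2+1=5

4,5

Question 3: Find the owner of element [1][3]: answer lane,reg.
5,1

r=1->g=1,rb=0  c=3->cb=0,t=1,b0=1
L=1*4+1=5  i=0*4+0*2+1=1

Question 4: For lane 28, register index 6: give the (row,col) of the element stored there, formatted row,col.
L=28=>grp=28>>2=7, tig=28&3=0
[6]=>row 7+8=15  col 0·2+0+8=8

15,8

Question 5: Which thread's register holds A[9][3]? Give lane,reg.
5,3

r=9⇒gr=1,Rb=1  c=3⇒Cb=0,th=1,odd=1
L=1*4+1=5  i=0*4+1*2+1=3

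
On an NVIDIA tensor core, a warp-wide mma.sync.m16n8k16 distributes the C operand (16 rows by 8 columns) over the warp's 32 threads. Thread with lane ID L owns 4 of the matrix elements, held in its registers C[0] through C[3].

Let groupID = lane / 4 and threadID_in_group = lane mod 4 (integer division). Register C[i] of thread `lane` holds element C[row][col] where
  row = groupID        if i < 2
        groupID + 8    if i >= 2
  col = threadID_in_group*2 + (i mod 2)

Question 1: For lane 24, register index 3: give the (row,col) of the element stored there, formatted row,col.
L=24->gid=24>>2=6, tid=24&3=0
[3]->row 6+8=14  col 0·2+1=1

14,1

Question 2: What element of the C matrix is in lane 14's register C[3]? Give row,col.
L=14->g=14>>2=3, t=14&3=2
[3]->row 3+8=11  col 2·2+1=5

11,5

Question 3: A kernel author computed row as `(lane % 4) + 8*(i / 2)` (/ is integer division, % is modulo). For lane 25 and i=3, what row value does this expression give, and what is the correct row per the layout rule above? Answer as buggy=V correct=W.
buggy=9 correct=14

`(lane % 4) + 8*(i / 2)`[25,3]⇒9
lane 25⇒25/4=6, 25 mod 4=1
i=3  r:6+8⇒14  c:2·1+1⇒3
row: 9 vs 14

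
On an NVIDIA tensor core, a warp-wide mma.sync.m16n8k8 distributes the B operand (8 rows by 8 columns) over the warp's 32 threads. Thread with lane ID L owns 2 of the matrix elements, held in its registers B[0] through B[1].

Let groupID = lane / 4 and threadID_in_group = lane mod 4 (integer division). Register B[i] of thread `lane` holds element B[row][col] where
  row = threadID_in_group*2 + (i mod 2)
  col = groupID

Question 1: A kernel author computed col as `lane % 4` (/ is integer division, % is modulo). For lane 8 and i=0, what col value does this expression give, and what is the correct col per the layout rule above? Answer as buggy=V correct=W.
buggy=0 correct=2

`lane % 4`[8,0]->0
lane 8: g=2 (8/4), t=0 (8%4)
i=0: r=0*2+0=0, c=g=2
col: 0 vs 2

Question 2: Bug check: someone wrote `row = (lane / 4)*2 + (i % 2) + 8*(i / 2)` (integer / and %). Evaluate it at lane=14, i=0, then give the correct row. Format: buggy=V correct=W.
`(lane / 4)*2 + (i % 2) + 8*(i / 2)`[14,0]⇒6
lane 14: gr=3 (14/4), th=2 (14%4)
i=0: r=2*2+0=4, c=gr=3
row: 6 vs 4

buggy=6 correct=4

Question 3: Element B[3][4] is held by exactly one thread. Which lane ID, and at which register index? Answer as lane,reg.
c:4=>grp=4  r:3=>tig=1,lo=1
L=4*4+1=17  i=1=1

17,1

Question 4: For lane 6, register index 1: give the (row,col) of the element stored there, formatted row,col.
5,1

lane 6: g=1 (6/4), t=2 (6%4)
i=1: r=2*2+1=5, c=g=1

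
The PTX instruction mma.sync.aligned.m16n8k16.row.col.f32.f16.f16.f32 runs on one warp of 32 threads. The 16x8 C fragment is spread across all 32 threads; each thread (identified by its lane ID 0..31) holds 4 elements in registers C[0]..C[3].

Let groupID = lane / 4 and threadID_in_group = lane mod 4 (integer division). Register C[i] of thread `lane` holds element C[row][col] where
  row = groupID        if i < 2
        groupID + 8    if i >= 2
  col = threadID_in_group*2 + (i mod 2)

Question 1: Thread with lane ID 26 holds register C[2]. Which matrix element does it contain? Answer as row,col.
lane 26->26/4=6, 26 mod 4=2
i=2  r:6+8->14  c:2·2+0->4

14,4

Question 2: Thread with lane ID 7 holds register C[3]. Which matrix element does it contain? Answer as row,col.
L=7=>grp=7>>2=1, tig=7&3=3
[3]=>row 1+8=9  col 3·2+1=7

9,7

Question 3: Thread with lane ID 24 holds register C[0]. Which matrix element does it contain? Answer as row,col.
6,0

lane 24: gid=6 (24/4), tid=0 (24%4)
i=0: r=6+0=6, c=0*2+0=0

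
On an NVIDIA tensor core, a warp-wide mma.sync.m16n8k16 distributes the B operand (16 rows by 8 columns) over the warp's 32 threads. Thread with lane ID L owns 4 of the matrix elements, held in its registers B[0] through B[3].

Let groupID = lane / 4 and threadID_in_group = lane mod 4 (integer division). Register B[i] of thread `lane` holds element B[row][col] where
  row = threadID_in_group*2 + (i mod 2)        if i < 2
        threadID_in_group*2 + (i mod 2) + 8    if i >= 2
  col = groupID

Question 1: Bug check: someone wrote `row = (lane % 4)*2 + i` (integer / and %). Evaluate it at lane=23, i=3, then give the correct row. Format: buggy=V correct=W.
`(lane % 4)*2 + i`[23,3]->9
lane 23: gid=5 (23/4), tid=3 (23%4)
i=3: r=3*2+1+8=15, c=gid=5
row: 9 vs 15

buggy=9 correct=15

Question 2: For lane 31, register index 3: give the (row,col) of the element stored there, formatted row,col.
15,7

lane 31->31/4=7, 31 mod 4=3
i=3  r:2·3+1+8->15  c:7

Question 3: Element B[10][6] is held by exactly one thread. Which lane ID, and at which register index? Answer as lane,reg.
c: 6->gid=6  r: 10->r8=1,tid=1,i&1=0
L=6*4+1=25  i=1*2+0=2

25,2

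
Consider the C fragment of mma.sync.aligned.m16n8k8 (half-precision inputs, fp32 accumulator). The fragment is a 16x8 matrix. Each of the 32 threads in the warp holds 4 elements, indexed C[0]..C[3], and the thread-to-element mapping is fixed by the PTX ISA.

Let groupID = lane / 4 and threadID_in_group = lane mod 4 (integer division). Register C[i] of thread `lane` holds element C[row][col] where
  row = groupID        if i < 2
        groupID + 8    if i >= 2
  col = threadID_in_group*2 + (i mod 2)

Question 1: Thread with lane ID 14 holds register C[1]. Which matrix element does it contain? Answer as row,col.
3,5

L=14=>grp=14>>2=3, tig=14&3=2
[1]=>row 3+0=3  col 2·2+1=5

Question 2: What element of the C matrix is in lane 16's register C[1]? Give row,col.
lane 16: G=4 (16/4), T=0 (16%4)
i=1: r=4+0=4, c=0*2+1=1

4,1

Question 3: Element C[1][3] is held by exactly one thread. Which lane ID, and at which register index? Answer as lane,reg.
5,1

r=1→G=1,rhi=0  c=3→T=1,p=1
L=1*4+1=5  i=0*2+1=1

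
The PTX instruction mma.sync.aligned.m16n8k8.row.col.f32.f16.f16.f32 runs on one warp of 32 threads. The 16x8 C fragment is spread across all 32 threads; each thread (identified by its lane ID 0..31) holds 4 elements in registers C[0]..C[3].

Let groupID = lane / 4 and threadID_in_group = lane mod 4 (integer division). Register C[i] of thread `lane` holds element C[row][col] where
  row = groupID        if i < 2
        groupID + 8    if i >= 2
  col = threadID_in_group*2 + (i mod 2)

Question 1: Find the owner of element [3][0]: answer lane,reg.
12,0

r:3=>grp=3,rB=0  c:0=>tig=0,lo=0
L=3*4+0=12  i=0*2+0=0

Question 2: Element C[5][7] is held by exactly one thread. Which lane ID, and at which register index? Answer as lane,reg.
r: 5->gid=5,r8=0  c: 7->tid=3,i&1=1
L=5*4+3=23  i=0*2+1=1

23,1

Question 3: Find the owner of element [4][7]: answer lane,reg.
19,1

r=4->g=4,rb=0  c=7->t=3,b0=1
L=4*4+3=19  i=0*2+1=1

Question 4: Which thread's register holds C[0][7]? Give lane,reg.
r: 0->gid=0,r8=0  c: 7->tid=3,i&1=1
L=0*4+3=3  i=0*2+1=1

3,1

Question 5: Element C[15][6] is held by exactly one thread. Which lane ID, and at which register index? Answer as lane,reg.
31,2

r=15⇒gr=7,Rb=1  c=6⇒th=3,odd=0
L=7*4+3=31  i=1*2+0=2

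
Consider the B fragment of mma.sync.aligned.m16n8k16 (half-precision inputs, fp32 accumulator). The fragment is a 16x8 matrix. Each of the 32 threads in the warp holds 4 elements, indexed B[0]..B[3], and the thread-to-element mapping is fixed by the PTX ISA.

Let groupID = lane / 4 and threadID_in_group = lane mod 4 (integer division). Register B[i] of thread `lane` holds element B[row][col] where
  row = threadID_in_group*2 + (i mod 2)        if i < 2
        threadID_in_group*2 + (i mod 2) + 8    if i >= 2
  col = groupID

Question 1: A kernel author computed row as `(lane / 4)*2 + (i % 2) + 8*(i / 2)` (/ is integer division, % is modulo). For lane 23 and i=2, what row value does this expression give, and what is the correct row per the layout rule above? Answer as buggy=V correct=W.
buggy=18 correct=14

`(lane / 4)*2 + (i % 2) + 8*(i / 2)`[23,2]->18
lane 23: gid=5 (23/4), tid=3 (23%4)
i=2: r=3*2+0+8=14, c=gid=5
row: 18 vs 14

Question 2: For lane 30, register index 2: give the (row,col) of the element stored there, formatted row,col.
30: g=7,t=2
[2] (2*2+0+8,7) = (12,7)

12,7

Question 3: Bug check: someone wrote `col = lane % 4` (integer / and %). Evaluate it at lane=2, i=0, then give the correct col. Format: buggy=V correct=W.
buggy=2 correct=0

`lane % 4`[2,0]→2
lane 2→2/4=0, 2 mod 4=2
i=0  r:2·2+0+0→4  c:0
col: 2 vs 0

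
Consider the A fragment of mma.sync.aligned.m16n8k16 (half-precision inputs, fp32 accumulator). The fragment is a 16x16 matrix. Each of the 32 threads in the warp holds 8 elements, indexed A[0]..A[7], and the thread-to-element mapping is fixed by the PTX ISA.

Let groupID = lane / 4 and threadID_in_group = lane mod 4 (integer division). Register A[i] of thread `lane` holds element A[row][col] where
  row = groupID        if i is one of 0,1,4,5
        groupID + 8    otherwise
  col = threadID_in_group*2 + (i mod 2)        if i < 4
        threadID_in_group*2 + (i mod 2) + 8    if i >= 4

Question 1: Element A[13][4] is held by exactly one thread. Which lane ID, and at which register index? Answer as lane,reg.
r=13⇒gr=5,Rb=1  c=4⇒Cb=0,th=2,odd=0
L=5*4+2=22  i=0*4+1*2+0=2

22,2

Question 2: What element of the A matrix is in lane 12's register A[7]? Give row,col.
11,9

lane 12->12/4=3, 12 mod 4=0
i=7  r:3+8->11  c:2·0+1+8->9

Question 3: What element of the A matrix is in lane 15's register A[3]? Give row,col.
lane 15->15/4=3, 15 mod 4=3
i=3  r:3+8->11  c:2·3+1+0->7

11,7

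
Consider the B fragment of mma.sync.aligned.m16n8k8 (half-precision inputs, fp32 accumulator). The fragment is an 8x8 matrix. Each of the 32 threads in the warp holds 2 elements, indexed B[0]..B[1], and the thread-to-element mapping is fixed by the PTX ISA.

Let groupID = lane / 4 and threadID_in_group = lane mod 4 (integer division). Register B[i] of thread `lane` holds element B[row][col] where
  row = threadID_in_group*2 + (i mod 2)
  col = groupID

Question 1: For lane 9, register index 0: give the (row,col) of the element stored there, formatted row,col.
2,2

9: gid=2,tid=1
[0] (1*2+0,2) = (2,2)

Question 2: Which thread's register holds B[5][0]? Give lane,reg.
2,1

c: 0->gid=0  r: 5->tid=2,i&1=1
L=0*4+2=2  i=1=1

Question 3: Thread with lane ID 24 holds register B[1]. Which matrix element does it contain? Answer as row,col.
24: g=6,t=0
[1] (0*2+1,6) = (1,6)

1,6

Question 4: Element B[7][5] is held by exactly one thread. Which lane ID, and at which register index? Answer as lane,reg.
23,1

c=5⇒gr=5  r=7⇒th=3,odd=1
L=5*4+3=23  i=1=1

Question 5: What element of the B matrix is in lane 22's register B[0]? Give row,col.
4,5

22: G=5,T=2
[0] (2*2+0,5) = (4,5)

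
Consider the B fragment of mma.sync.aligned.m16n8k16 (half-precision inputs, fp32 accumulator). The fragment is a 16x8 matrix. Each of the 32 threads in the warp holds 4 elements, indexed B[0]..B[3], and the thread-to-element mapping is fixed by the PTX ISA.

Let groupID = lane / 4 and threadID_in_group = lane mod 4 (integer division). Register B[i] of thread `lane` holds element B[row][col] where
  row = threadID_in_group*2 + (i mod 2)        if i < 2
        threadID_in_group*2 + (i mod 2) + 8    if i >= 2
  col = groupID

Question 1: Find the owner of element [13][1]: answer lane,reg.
6,3

c=1⇒gr=1  r=13⇒Rb=1,th=2,odd=1
L=1*4+2=6  i=1*2+1=3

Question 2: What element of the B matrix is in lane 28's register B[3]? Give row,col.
L=28->gid=28>>2=7, tid=28&3=0
[3]->row 0·2+1+8=9  col gid=7

9,7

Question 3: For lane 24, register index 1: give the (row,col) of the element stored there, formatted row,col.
1,6

lane 24: grp=6 (24/4), tig=0 (24%4)
i=1: r=0*2+1+0=1, c=grp=6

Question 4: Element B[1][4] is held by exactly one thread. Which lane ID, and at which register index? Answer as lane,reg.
16,1

c=4→G=4  r=1→rhi=0,T=0,p=1
L=4*4+0=16  i=0*2+1=1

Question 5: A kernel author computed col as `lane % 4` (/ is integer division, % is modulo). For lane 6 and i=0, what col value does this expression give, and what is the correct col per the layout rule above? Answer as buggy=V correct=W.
buggy=2 correct=1

`lane % 4`[6,0]->2
lane 6->6/4=1, 6 mod 4=2
i=0  r:2·2+0+0->4  c:1
col: 2 vs 1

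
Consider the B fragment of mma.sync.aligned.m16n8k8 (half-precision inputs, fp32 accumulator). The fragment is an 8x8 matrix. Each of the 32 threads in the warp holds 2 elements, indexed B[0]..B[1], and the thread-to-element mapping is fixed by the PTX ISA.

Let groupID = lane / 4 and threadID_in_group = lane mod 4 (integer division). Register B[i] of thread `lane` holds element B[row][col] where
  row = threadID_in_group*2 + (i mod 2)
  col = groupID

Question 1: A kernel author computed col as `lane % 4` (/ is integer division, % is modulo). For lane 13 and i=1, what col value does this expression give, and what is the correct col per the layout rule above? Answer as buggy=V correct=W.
buggy=1 correct=3

`lane % 4`[13,1]->1
lane 13->13/4=3, 13 mod 4=1
i=1  r:2·1+1->3  c:3
col: 1 vs 3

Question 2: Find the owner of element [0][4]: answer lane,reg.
c=4→G=4  r=0→T=0,p=0
L=4*4+0=16  i=0=0

16,0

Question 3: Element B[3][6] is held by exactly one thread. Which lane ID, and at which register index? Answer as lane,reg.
25,1

c:6=>grp=6  r:3=>tig=1,lo=1
L=6*4+1=25  i=1=1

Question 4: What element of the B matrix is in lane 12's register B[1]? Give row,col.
12: gid=3,tid=0
[1] (0*2+1,3) = (1,3)

1,3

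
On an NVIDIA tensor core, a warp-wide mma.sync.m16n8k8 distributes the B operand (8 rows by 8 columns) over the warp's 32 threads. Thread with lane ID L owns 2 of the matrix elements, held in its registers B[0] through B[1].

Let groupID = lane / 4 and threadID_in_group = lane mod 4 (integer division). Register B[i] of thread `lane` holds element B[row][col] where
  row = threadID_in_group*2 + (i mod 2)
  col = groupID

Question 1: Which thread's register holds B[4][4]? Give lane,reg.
18,0

c=4->g=4  r=4->t=2,b0=0
L=4*4+2=18  i=0=0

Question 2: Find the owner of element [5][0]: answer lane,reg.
2,1

c: 0->gid=0  r: 5->tid=2,i&1=1
L=0*4+2=2  i=1=1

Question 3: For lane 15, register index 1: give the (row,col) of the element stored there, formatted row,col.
7,3

lane 15: gid=3 (15/4), tid=3 (15%4)
i=1: r=3*2+1=7, c=gid=3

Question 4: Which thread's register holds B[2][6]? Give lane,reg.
c=6→G=6  r=2→T=1,p=0
L=6*4+1=25  i=0=0

25,0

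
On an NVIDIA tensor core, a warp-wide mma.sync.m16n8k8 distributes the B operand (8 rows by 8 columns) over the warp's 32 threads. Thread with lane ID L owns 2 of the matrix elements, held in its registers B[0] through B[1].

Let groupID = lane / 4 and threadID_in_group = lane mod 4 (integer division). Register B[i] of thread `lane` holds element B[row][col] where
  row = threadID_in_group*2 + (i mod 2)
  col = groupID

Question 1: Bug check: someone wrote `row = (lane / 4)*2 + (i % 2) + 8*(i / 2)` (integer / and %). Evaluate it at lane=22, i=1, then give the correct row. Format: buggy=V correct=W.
`(lane / 4)*2 + (i % 2) + 8*(i / 2)`[22,1]⇒11
L=22⇒gr=22>>2=5, th=22&3=2
[1]⇒row 2·2+1=5  col gr=5
row: 11 vs 5

buggy=11 correct=5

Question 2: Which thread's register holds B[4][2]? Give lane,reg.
c=2->g=2  r=4->t=2,b0=0
L=2*4+2=10  i=0=0

10,0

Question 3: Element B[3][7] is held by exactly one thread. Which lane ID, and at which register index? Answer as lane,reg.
c:7=>grp=7  r:3=>tig=1,lo=1
L=7*4+1=29  i=1=1

29,1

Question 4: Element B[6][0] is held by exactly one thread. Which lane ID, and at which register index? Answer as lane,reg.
c=0->g=0  r=6->t=3,b0=0
L=0*4+3=3  i=0=0

3,0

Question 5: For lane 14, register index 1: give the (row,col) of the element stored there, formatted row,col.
5,3

lane 14->14/4=3, 14 mod 4=2
i=1  r:2·2+1->5  c:3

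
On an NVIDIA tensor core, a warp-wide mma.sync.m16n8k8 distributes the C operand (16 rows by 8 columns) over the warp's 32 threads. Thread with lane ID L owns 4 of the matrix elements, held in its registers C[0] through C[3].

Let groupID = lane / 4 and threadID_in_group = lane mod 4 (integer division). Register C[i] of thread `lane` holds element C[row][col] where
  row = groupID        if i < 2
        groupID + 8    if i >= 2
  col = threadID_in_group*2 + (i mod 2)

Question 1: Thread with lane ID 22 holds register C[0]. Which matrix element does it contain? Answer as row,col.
L=22⇒gr=22>>2=5, th=22&3=2
[0]⇒row 5+0=5  col 2·2+0=4

5,4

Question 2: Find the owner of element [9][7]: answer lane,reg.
r: 9->gid=1,r8=1  c: 7->tid=3,i&1=1
L=1*4+3=7  i=1*2+1=3

7,3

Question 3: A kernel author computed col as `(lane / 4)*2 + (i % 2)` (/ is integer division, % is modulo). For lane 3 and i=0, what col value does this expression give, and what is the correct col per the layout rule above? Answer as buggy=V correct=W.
buggy=0 correct=6

`(lane / 4)*2 + (i % 2)`[3,0]⇒0
lane 3⇒3/4=0, 3 mod 4=3
i=0  r:0+0⇒0  c:2·3+0⇒6
col: 0 vs 6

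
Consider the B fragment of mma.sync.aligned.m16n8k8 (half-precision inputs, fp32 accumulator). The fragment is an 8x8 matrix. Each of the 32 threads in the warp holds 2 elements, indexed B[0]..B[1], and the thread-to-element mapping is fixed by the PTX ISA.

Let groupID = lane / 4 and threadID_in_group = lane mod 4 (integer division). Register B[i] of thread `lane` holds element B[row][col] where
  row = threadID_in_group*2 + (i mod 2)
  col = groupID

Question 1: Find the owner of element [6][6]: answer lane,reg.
27,0

c=6⇒gr=6  r=6⇒th=3,odd=0
L=6*4+3=27  i=0=0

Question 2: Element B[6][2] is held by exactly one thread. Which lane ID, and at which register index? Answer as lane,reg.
11,0

c:2=>grp=2  r:6=>tig=3,lo=0
L=2*4+3=11  i=0=0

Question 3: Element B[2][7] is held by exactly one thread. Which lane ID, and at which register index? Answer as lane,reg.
29,0

c=7→G=7  r=2→T=1,p=0
L=7*4+1=29  i=0=0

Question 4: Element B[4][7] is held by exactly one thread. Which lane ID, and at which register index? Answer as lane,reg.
30,0

c=7->g=7  r=4->t=2,b0=0
L=7*4+2=30  i=0=0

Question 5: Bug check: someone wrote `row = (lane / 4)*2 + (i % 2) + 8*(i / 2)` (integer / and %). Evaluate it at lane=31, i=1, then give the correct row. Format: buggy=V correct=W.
buggy=15 correct=7

`(lane / 4)*2 + (i % 2) + 8*(i / 2)`[31,1]⇒15
31: gr=7,th=3
[1] (3*2+1,7) = (7,7)
row: 15 vs 7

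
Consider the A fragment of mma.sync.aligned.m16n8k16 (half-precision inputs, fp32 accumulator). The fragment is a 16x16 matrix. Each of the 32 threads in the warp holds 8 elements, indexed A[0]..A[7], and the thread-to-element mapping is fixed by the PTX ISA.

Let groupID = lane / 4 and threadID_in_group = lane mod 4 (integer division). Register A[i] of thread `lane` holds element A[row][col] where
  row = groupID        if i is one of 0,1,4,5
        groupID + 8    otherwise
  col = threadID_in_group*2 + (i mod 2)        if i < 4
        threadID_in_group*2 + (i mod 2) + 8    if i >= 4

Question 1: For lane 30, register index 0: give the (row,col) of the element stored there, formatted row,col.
7,4

lane 30->30/4=7, 30 mod 4=2
i=0  r:7+0->7  c:2·2+0+0->4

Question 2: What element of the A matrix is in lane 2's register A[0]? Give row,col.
0,4

lane 2⇒2/4=0, 2 mod 4=2
i=0  r:0+0⇒0  c:2·2+0+0⇒4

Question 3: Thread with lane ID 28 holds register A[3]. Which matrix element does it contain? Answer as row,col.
15,1

L=28->gid=28>>2=7, tid=28&3=0
[3]->row 7+8=15  col 0·2+1+0=1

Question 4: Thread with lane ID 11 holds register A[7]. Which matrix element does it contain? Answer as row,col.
L=11->g=11>>2=2, t=11&3=3
[7]->row 2+8=10  col 3·2+1+8=15

10,15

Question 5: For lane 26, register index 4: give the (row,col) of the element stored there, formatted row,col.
6,12

lane 26→26/4=6, 26 mod 4=2
i=4  r:6+0→6  c:2·2+0+8→12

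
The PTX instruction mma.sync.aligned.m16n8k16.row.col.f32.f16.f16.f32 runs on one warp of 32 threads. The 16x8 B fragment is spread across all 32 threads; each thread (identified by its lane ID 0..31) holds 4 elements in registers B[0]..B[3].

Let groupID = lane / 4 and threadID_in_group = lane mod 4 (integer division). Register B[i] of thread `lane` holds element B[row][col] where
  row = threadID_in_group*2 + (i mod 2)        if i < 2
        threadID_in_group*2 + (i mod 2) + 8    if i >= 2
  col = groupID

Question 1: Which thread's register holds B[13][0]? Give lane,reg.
c: 0->gid=0  r: 13->r8=1,tid=2,i&1=1
L=0*4+2=2  i=1*2+1=3

2,3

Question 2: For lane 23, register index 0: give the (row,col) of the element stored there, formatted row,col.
6,5

lane 23: gid=5 (23/4), tid=3 (23%4)
i=0: r=3*2+0+0=6, c=gid=5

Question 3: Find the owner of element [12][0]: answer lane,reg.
2,2

c=0⇒gr=0  r=12⇒Rb=1,th=2,odd=0
L=0*4+2=2  i=1*2+0=2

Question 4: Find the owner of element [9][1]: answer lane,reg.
4,3

c=1->g=1  r=9->rb=1,t=0,b0=1
L=1*4+0=4  i=1*2+1=3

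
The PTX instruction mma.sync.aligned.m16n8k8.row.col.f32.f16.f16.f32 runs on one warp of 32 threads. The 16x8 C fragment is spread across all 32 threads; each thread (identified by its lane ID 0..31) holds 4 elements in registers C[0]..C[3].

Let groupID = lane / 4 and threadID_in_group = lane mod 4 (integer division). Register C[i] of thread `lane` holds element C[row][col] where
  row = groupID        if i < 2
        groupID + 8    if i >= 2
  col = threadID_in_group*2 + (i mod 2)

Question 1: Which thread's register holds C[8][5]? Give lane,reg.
r=8→G=0,rhi=1  c=5→T=2,p=1
L=0*4+2=2  i=1*2+1=3

2,3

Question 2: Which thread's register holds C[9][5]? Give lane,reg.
6,3

r=9⇒gr=1,Rb=1  c=5⇒th=2,odd=1
L=1*4+2=6  i=1*2+1=3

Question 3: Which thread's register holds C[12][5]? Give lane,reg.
r=12⇒gr=4,Rb=1  c=5⇒th=2,odd=1
L=4*4+2=18  i=1*2+1=3

18,3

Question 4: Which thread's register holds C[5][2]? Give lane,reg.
21,0

r=5→G=5,rhi=0  c=2→T=1,p=0
L=5*4+1=21  i=0*2+0=0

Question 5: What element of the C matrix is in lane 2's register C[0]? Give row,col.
2: gr=0,th=2
[0] (0+0,2*2+0) = (0,4)

0,4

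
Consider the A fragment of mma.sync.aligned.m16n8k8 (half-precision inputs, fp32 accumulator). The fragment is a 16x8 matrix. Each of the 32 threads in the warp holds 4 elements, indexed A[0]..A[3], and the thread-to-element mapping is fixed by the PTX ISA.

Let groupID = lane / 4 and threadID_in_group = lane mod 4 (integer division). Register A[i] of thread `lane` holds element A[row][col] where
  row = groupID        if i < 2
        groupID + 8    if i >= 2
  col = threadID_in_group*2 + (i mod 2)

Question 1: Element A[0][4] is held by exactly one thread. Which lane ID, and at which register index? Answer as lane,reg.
r=0->g=0,rb=0  c=4->t=2,b0=0
L=0*4+2=2  i=0*2+0=0

2,0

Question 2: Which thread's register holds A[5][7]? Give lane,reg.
23,1

r=5->g=5,rb=0  c=7->t=3,b0=1
L=5*4+3=23  i=0*2+1=1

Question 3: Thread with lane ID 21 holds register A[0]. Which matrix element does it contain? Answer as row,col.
5,2

L=21⇒gr=21>>2=5, th=21&3=1
[0]⇒row 5+0=5  col 1·2+0=2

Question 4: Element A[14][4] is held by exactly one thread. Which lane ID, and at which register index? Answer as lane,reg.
26,2

r: 14->gid=6,r8=1  c: 4->tid=2,i&1=0
L=6*4+2=26  i=1*2+0=2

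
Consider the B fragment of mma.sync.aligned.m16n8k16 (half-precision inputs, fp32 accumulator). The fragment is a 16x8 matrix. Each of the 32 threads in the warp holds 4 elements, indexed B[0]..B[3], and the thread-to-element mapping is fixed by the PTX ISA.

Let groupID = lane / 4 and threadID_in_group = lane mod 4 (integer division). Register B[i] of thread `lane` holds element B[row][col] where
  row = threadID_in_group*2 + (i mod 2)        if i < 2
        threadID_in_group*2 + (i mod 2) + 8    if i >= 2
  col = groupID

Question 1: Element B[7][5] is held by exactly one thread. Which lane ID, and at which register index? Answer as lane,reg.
23,1

c: 5->gid=5  r: 7->r8=0,tid=3,i&1=1
L=5*4+3=23  i=0*2+1=1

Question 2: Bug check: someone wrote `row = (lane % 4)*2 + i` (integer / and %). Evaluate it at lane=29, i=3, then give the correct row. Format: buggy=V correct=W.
buggy=5 correct=11

`(lane % 4)*2 + i`[29,3]⇒5
lane 29⇒29/4=7, 29 mod 4=1
i=3  r:2·1+1+8⇒11  c:7
row: 5 vs 11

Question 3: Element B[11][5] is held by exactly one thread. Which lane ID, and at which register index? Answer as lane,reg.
c=5⇒gr=5  r=11⇒Rb=1,th=1,odd=1
L=5*4+1=21  i=1*2+1=3

21,3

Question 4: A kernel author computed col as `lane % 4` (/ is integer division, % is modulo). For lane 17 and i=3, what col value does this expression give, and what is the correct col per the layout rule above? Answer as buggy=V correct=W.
`lane % 4`[17,3]⇒1
lane 17⇒17/4=4, 17 mod 4=1
i=3  r:2·1+1+8⇒11  c:4
col: 1 vs 4

buggy=1 correct=4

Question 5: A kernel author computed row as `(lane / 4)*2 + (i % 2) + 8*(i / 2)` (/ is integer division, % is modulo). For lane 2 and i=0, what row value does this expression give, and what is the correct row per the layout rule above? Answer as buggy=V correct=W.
`(lane / 4)*2 + (i % 2) + 8*(i / 2)`[2,0]->0
2: g=0,t=2
[0] (2*2+0+0,0) = (4,0)
row: 0 vs 4

buggy=0 correct=4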